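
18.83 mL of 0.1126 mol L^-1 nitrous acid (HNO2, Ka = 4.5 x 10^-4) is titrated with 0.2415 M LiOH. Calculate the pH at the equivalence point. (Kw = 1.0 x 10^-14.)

8.12

n(HNO2) = 0.1126 x 0.01883 = 0.002120 mol; V(LiOH) at equivalence = 0.002120/0.2415 = 0.008780 L.
At equivalence all the acid is converted to NO2-; total volume = 0.01883 + 0.008780 = 0.02761 L, so [NO2-] = 0.002120/0.02761 = 0.07679 M.
Kb = Kw/Ka = 1.0e-14 / 4.5 x 10^-4 = 2.22e-11.
[OH^-] = sqrt(Kb x [NO2-]) = sqrt(2.22e-11 x 0.07679) = 1.31e-6 M.
pOH = 5.88, so pH = 14.00 - 5.88 = 8.12.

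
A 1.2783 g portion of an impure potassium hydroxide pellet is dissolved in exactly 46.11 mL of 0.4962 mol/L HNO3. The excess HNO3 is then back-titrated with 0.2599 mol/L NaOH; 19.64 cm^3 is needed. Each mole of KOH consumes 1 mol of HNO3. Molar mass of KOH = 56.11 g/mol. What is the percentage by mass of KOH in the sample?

Total n(HNO3) added = 0.4962 x 0.04611 = 0.02288 mol.
n(NaOH) used = 0.2599 x 0.01964 = 0.005104 mol, which equals the excess n(HNO3).
So n(HNO3) consumed by the sample = 0.02288 - 0.005104 = 0.01778 mol.
n(KOH) = 0.01778 / 1 = 0.01778 mol.
mass KOH = 0.01778 x 56.11 = 0.9974 g, so %KOH = 0.9974/1.2783 x 100 = 78.0%.

78.0%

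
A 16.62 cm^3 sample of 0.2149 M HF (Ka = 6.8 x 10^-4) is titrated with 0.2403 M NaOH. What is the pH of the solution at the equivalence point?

n(HF) = 0.2149 x 0.01662 = 0.003572 mol; V(NaOH) at equivalence = 0.003572/0.2403 = 0.01486 L.
At equivalence all the acid is converted to F-; total volume = 0.01662 + 0.01486 = 0.03148 L, so [F-] = 0.003572/0.03148 = 0.1134 M.
Kb = Kw/Ka = 1.0e-14 / 6.8 x 10^-4 = 1.47e-11.
[OH^-] = sqrt(Kb x [F-]) = sqrt(1.47e-11 x 0.1134) = 1.29e-6 M.
pOH = 5.89, so pH = 14.00 - 5.89 = 8.11.

8.11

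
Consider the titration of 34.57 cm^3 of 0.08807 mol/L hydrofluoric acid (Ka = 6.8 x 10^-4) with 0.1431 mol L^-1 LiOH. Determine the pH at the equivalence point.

7.95

n(HF) = 0.08807 x 0.03457 = 0.003045 mol; V(LiOH) at equivalence = 0.003045/0.1431 = 0.02128 L.
At equivalence all the acid is converted to F-; total volume = 0.03457 + 0.02128 = 0.05585 L, so [F-] = 0.003045/0.05585 = 0.05452 M.
Kb = Kw/Ka = 1.0e-14 / 6.8 x 10^-4 = 1.47e-11.
[OH^-] = sqrt(Kb x [F-]) = sqrt(1.47e-11 x 0.05452) = 8.95e-7 M.
pOH = 6.05, so pH = 14.00 - 6.05 = 7.95.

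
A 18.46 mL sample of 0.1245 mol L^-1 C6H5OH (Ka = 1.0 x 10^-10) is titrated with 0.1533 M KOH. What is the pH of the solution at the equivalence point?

11.42

n(C6H5OH) = 0.1245 x 0.01846 = 0.002298 mol; V(KOH) at equivalence = 0.002298/0.1533 = 0.01499 L.
At equivalence all the acid is converted to C6H5O-; total volume = 0.01846 + 0.01499 = 0.03345 L, so [C6H5O-] = 0.002298/0.03345 = 0.06870 M.
Kb = Kw/Ka = 1.0e-14 / 1.0 x 10^-10 = 0.000100.
[OH^-] = sqrt(Kb x [C6H5O-]) = sqrt(0.000100 x 0.06870) = 0.00262 M.
pOH = 2.58, so pH = 14.00 - 2.58 = 11.42.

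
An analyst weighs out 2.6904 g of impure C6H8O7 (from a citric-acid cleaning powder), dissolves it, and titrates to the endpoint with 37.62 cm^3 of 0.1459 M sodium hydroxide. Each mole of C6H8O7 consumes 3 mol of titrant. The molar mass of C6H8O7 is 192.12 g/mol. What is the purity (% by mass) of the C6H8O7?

n(NaOH) = 0.1459 x 0.03762 = 0.005489 mol.
n(C6H8O7) = 0.005489 / 3 = 0.001830 mol.
mass of C6H8O7 = 0.001830 x 192.12 = 0.3515 g.
% purity = 0.3515 / 2.6904 x 100 = 13.1%.

13.1%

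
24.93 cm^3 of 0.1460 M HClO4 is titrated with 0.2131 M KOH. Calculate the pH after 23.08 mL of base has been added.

n(acid) = 0.1460 x 0.02493 = 0.003640 mol; n(KOH) added = 0.2131 x 0.02308 = 0.004918 mol.
Base is in excess by 0.004918 - 0.003640 = 0.001279 mol in a total volume of 0.04801 L.
[OH^-] = 0.001279/0.04801 = 0.02663 M, so pOH = 1.57 and pH = 14.00 - 1.57 = 12.43.

12.43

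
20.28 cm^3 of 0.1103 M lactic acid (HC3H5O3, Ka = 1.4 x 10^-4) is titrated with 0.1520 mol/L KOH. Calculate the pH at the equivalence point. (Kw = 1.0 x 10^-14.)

8.33

n(HC3H5O3) = 0.1103 x 0.02028 = 0.002237 mol; V(KOH) at equivalence = 0.002237/0.1520 = 0.01472 L.
At equivalence all the acid is converted to C3H5O3-; total volume = 0.02028 + 0.01472 = 0.03500 L, so [C3H5O3-] = 0.002237/0.03500 = 0.06392 M.
Kb = Kw/Ka = 1.0e-14 / 1.4 x 10^-4 = 7.14e-11.
[OH^-] = sqrt(Kb x [C3H5O3-]) = sqrt(7.14e-11 x 0.06392) = 2.14e-6 M.
pOH = 5.67, so pH = 14.00 - 5.67 = 8.33.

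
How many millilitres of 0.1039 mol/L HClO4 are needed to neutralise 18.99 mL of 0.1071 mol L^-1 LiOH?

n(LiOH) = 0.1071 mol/L x 0.01899 L = 0.002034 mol.
At equivalence n(HClO4) = n(LiOH) = 0.002034 mol.
V(HClO4) = 0.002034 / 0.1039 = 0.01957 L = 19.6 mL.

19.6 mL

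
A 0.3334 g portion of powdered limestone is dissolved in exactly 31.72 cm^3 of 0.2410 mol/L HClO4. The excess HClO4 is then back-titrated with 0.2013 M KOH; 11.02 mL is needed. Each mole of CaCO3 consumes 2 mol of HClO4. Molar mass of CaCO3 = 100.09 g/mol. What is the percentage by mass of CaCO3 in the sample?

Total n(HClO4) added = 0.2410 x 0.03172 = 0.007645 mol.
n(KOH) used = 0.2013 x 0.01102 = 0.002218 mol, which equals the excess n(HClO4).
So n(HClO4) consumed by the sample = 0.007645 - 0.002218 = 0.005426 mol.
n(CaCO3) = 0.005426 / 2 = 0.002713 mol.
mass CaCO3 = 0.002713 x 100.09 = 0.2716 g, so %CaCO3 = 0.2716/0.3334 x 100 = 81.4%.

81.4%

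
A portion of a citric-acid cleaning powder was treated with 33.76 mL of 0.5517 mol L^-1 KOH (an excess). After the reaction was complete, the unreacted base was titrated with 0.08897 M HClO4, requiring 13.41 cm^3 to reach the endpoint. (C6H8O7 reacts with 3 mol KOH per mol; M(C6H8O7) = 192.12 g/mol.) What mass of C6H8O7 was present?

1.12 g

Total n(KOH) added = 0.5517 x 0.03376 = 0.01863 mol.
n(HClO4) used = 0.08897 x 0.01341 = 0.001193 mol, which equals the excess n(KOH).
So n(KOH) consumed by the sample = 0.01863 - 0.001193 = 0.01743 mol.
n(C6H8O7) = 0.01743 / 3 = 0.005811 mol.
mass = 0.005811 mol x 192.12 g/mol = 1.12 g.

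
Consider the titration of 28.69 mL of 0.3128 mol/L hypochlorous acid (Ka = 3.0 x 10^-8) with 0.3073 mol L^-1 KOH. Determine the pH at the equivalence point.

n(HClO) = 0.3128 x 0.02869 = 0.008974 mol; V(KOH) at equivalence = 0.008974/0.3073 = 0.02920 L.
At equivalence all the acid is converted to ClO-; total volume = 0.02869 + 0.02920 = 0.05789 L, so [ClO-] = 0.008974/0.05789 = 0.1550 M.
Kb = Kw/Ka = 1.0e-14 / 3.0 x 10^-8 = 3.33e-7.
[OH^-] = sqrt(Kb x [ClO-]) = sqrt(3.33e-7 x 0.1550) = 0.000227 M.
pOH = 3.64, so pH = 14.00 - 3.64 = 10.36.

10.36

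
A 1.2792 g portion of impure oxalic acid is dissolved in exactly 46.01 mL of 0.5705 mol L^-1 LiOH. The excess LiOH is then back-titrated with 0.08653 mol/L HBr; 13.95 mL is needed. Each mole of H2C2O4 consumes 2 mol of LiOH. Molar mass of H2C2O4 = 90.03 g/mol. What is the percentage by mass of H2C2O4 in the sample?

Total n(LiOH) added = 0.5705 x 0.04601 = 0.02625 mol.
n(HBr) used = 0.08653 x 0.01395 = 0.001207 mol, which equals the excess n(LiOH).
So n(LiOH) consumed by the sample = 0.02625 - 0.001207 = 0.02504 mol.
n(H2C2O4) = 0.02504 / 2 = 0.01252 mol.
mass H2C2O4 = 0.01252 x 90.03 = 1.127 g, so %H2C2O4 = 1.127/1.2792 x 100 = 88.1%.

88.1%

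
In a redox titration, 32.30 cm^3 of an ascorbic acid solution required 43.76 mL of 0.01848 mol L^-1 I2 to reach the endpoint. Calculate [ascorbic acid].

n(I2) = 0.01848 x 0.04376 = 0.0008087 mol.
From the balanced equation, 1 mol I2 reacts with 1 mol ascorbic acid, so n(ascorbic acid) = 0.0008087 x 1/1 = 0.0008087 mol.
[ascorbic acid] = 0.0008087 / 0.03230 L = 0.0250 M.

0.0250 M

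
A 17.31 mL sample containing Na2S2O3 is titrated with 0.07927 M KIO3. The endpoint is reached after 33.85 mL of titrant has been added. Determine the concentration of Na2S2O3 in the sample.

n(KIO3) = 0.07927 x 0.03385 = 0.002683 mol.
From the balanced equation, 1 mol KIO3 reacts with 6 mol Na2S2O3, so n(Na2S2O3) = 0.002683 x 6/1 = 0.01610 mol.
[Na2S2O3] = 0.01610 / 0.01731 L = 0.930 M.

0.930 M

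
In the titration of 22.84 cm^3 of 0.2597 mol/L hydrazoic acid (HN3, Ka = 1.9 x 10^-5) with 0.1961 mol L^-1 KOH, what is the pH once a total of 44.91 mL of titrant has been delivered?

n(acid) = 0.2597 x 0.02284 = 0.005932 mol; n(KOH) added = 0.1961 x 0.04491 = 0.008807 mol.
Base is in excess by 0.008807 - 0.005932 = 0.002875 mol in a total volume of 0.06775 L.
[OH^-] = 0.002875/0.06775 = 0.04244 M, so pOH = 1.37 and pH = 14.00 - 1.37 = 12.63.

12.63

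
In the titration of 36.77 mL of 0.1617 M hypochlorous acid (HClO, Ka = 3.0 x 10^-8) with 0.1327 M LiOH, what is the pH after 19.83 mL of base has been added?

Initial n(HClO) = 0.1617 x 0.03677 = 0.005946 mol.
n(LiOH) added = 0.1327 x 0.01983 = 0.002631 mol, converting that many moles of HClO to ClO-.
Remaining n(HClO) = 0.003314 mol; n(ClO-) = 0.002631 mol.
By Henderson-Hasselbalch, pH = pKa + log([A^-]/[HA]) = 7.52 + log(0.002631/0.003314) = 7.52 + (-0.10) = 7.42.

7.42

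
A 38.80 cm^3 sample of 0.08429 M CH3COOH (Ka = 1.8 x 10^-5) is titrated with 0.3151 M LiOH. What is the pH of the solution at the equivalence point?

8.78

n(CH3COOH) = 0.08429 x 0.03880 = 0.003270 mol; V(LiOH) at equivalence = 0.003270/0.3151 = 0.01038 L.
At equivalence all the acid is converted to CH3COO-; total volume = 0.03880 + 0.01038 = 0.04918 L, so [CH3COO-] = 0.003270/0.04918 = 0.06650 M.
Kb = Kw/Ka = 1.0e-14 / 1.8 x 10^-5 = 5.56e-10.
[OH^-] = sqrt(Kb x [CH3COO-]) = sqrt(5.56e-10 x 0.06650) = 6.08e-6 M.
pOH = 5.22, so pH = 14.00 - 5.22 = 8.78.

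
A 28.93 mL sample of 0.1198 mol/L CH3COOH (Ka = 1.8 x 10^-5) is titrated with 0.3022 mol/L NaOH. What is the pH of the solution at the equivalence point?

n(CH3COOH) = 0.1198 x 0.02893 = 0.003466 mol; V(NaOH) at equivalence = 0.003466/0.3022 = 0.01147 L.
At equivalence all the acid is converted to CH3COO-; total volume = 0.02893 + 0.01147 = 0.04040 L, so [CH3COO-] = 0.003466/0.04040 = 0.08579 M.
Kb = Kw/Ka = 1.0e-14 / 1.8 x 10^-5 = 5.56e-10.
[OH^-] = sqrt(Kb x [CH3COO-]) = sqrt(5.56e-10 x 0.08579) = 6.90e-6 M.
pOH = 5.16, so pH = 14.00 - 5.16 = 8.84.

8.84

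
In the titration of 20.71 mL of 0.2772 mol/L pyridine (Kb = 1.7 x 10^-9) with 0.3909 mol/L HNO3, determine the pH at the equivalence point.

n(C5H5N) = 0.2772 x 0.02071 = 0.005741 mol; V(HNO3) at equivalence = 0.005741/0.3909 = 0.01469 L.
At equivalence the base is fully converted to C5H5NH+; total volume = 0.03540 L, so [C5H5NH+] = 0.005741/0.03540 = 0.1622 M.
Ka(C5H5NH+) = Kw/Kb = 1.0e-14 / 1.7 x 10^-9 = 5.88e-6.
[H^+] = sqrt(Ka x [C5H5NH+]) = sqrt(5.88e-6 x 0.1622) = 0.000977 M.
pH = -log(0.000977) = 3.01.

3.01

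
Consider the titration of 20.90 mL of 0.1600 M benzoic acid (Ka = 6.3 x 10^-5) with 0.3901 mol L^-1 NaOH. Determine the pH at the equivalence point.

n(C6H5COOH) = 0.1600 x 0.02090 = 0.003344 mol; V(NaOH) at equivalence = 0.003344/0.3901 = 0.008572 L.
At equivalence all the acid is converted to C6H5COO-; total volume = 0.02090 + 0.008572 = 0.02947 L, so [C6H5COO-] = 0.003344/0.02947 = 0.1135 M.
Kb = Kw/Ka = 1.0e-14 / 6.3 x 10^-5 = 1.59e-10.
[OH^-] = sqrt(Kb x [C6H5COO-]) = sqrt(1.59e-10 x 0.1135) = 4.24e-6 M.
pOH = 5.37, so pH = 14.00 - 5.37 = 8.63.

8.63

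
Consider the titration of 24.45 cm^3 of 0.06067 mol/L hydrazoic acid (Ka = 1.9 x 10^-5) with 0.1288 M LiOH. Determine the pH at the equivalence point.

n(HN3) = 0.06067 x 0.02445 = 0.001483 mol; V(LiOH) at equivalence = 0.001483/0.1288 = 0.01152 L.
At equivalence all the acid is converted to N3-; total volume = 0.02445 + 0.01152 = 0.03597 L, so [N3-] = 0.001483/0.03597 = 0.04124 M.
Kb = Kw/Ka = 1.0e-14 / 1.9 x 10^-5 = 5.26e-10.
[OH^-] = sqrt(Kb x [N3-]) = sqrt(5.26e-10 x 0.04124) = 4.66e-6 M.
pOH = 5.33, so pH = 14.00 - 5.33 = 8.67.

8.67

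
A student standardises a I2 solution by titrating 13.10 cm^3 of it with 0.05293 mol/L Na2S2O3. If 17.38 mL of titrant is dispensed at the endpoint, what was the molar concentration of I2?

n(Na2S2O3) = 0.05293 x 0.01738 = 0.0009199 mol.
From the balanced equation, 2 mol Na2S2O3 reacts with 1 mol I2, so n(I2) = 0.0009199 x 1/2 = 0.0004600 mol.
[I2] = 0.0004600 / 0.01310 L = 0.0351 M.

0.0351 M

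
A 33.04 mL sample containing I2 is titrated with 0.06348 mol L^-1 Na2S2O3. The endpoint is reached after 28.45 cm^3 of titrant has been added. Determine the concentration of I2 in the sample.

n(Na2S2O3) = 0.06348 x 0.02845 = 0.001806 mol.
From the balanced equation, 2 mol Na2S2O3 reacts with 1 mol I2, so n(I2) = 0.001806 x 1/2 = 0.0009030 mol.
[I2] = 0.0009030 / 0.03304 L = 0.0273 M.

0.0273 M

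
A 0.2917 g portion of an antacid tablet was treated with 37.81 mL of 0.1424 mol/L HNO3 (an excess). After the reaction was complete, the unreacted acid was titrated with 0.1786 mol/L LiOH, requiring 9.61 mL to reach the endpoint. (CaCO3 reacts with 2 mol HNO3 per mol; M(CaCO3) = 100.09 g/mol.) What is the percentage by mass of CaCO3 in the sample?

Total n(HNO3) added = 0.1424 x 0.03781 = 0.005384 mol.
n(LiOH) used = 0.1786 x 0.009610 = 0.001716 mol, which equals the excess n(HNO3).
So n(HNO3) consumed by the sample = 0.005384 - 0.001716 = 0.003668 mol.
n(CaCO3) = 0.003668 / 2 = 0.001834 mol.
mass CaCO3 = 0.001834 x 100.09 = 0.1836 g, so %CaCO3 = 0.1836/0.2917 x 100 = 62.9%.

62.9%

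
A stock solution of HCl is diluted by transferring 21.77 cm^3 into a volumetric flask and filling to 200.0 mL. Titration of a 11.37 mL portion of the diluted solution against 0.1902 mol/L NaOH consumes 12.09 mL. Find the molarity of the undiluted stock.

n(NaOH) = 0.1902 x 0.01209 = 0.002300 mol.
n(HCl) in the aliquot = 0.002300 mol.
[diluted HCl] = 0.002300 / 0.01137 = 0.2022 M.
Dilution factor = 200.0/21.77 = 9.187, so [stock] = 0.2022 x 9.187 = 1.86 M.

1.86 M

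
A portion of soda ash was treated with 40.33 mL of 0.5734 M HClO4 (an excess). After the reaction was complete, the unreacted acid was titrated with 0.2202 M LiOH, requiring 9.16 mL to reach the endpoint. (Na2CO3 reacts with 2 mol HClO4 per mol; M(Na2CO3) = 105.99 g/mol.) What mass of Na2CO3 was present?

Total n(HClO4) added = 0.5734 x 0.04033 = 0.02313 mol.
n(LiOH) used = 0.2202 x 0.009160 = 0.002017 mol, which equals the excess n(HClO4).
So n(HClO4) consumed by the sample = 0.02313 - 0.002017 = 0.02111 mol.
n(Na2CO3) = 0.02111 / 2 = 0.01055 mol.
mass = 0.01055 mol x 105.99 g/mol = 1.12 g.

1.12 g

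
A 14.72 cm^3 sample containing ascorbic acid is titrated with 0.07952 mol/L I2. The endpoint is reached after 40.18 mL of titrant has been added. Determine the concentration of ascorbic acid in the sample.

n(I2) = 0.07952 x 0.04018 = 0.003195 mol.
From the balanced equation, 1 mol I2 reacts with 1 mol ascorbic acid, so n(ascorbic acid) = 0.003195 x 1/1 = 0.003195 mol.
[ascorbic acid] = 0.003195 / 0.01472 L = 0.217 M.

0.217 M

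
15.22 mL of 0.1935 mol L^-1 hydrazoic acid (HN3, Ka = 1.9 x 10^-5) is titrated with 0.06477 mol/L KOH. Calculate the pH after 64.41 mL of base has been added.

12.19

n(acid) = 0.1935 x 0.01522 = 0.002945 mol; n(KOH) added = 0.06477 x 0.06441 = 0.004172 mol.
Base is in excess by 0.004172 - 0.002945 = 0.001227 mol in a total volume of 0.07963 L.
[OH^-] = 0.001227/0.07963 = 0.01541 M, so pOH = 1.81 and pH = 14.00 - 1.81 = 12.19.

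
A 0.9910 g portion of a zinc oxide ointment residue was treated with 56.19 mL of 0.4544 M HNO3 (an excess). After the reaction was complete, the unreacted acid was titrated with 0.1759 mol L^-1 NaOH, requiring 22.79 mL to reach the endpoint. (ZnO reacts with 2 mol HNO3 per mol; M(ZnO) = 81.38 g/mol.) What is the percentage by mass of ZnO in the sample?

88.4%

Total n(HNO3) added = 0.4544 x 0.05619 = 0.02553 mol.
n(NaOH) used = 0.1759 x 0.02279 = 0.004009 mol, which equals the excess n(HNO3).
So n(HNO3) consumed by the sample = 0.02553 - 0.004009 = 0.02152 mol.
n(ZnO) = 0.02152 / 2 = 0.01076 mol.
mass ZnO = 0.01076 x 81.38 = 0.8758 g, so %ZnO = 0.8758/0.9910 x 100 = 88.4%.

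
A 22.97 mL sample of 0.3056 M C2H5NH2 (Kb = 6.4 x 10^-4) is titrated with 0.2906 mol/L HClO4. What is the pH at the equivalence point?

5.82

n(C2H5NH2) = 0.3056 x 0.02297 = 0.007020 mol; V(HClO4) at equivalence = 0.007020/0.2906 = 0.02416 L.
At equivalence the base is fully converted to C2H5NH3+; total volume = 0.04713 L, so [C2H5NH3+] = 0.007020/0.04713 = 0.1490 M.
Ka(C2H5NH3+) = Kw/Kb = 1.0e-14 / 6.4 x 10^-4 = 1.56e-11.
[H^+] = sqrt(Ka x [C2H5NH3+]) = sqrt(1.56e-11 x 0.1490) = 1.53e-6 M.
pH = -log(1.53e-6) = 5.82.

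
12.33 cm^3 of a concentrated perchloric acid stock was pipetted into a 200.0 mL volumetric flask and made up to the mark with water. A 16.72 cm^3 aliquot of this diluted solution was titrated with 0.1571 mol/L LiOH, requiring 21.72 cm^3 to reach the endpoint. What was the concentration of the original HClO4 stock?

n(LiOH) = 0.1571 x 0.02172 = 0.003412 mol.
n(HClO4) in the aliquot = 0.003412 mol.
[diluted HClO4] = 0.003412 / 0.01672 = 0.2041 M.
Dilution factor = 200.0/12.33 = 16.22, so [stock] = 0.2041 x 16.22 = 3.31 M.

3.31 M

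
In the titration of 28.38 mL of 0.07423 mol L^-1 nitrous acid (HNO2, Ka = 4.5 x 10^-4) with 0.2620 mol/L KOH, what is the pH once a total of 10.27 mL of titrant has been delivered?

n(acid) = 0.07423 x 0.02838 = 0.002107 mol; n(KOH) added = 0.2620 x 0.01027 = 0.002691 mol.
Base is in excess by 0.002691 - 0.002107 = 0.0005841 mol in a total volume of 0.03865 L.
[OH^-] = 0.0005841/0.03865 = 0.01511 M, so pOH = 1.82 and pH = 14.00 - 1.82 = 12.18.

12.18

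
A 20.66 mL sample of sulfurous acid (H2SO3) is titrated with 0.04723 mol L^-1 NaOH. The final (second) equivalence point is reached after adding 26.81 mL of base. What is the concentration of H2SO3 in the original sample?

0.0306 M

n(NaOH) = 0.04723 x 0.02681 = 0.001266 mol.
At the final (second) equivalence point, 2 mol OH^- react per mol H2SO3, so n(H2SO3) = 0.001266 / 2 = 0.0006331 mol.
[H2SO3] = 0.0006331 / 0.02066 L = 0.0306 M.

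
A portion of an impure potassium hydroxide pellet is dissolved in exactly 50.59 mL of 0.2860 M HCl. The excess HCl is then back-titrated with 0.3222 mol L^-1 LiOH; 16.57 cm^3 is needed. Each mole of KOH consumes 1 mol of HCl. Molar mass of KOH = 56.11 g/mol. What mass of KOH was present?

Total n(HCl) added = 0.2860 x 0.05059 = 0.01447 mol.
n(LiOH) used = 0.3222 x 0.01657 = 0.005339 mol, which equals the excess n(HCl).
So n(HCl) consumed by the sample = 0.01447 - 0.005339 = 0.009130 mol.
n(KOH) = 0.009130 / 1 = 0.009130 mol.
mass = 0.009130 mol x 56.11 g/mol = 0.512 g.

0.512 g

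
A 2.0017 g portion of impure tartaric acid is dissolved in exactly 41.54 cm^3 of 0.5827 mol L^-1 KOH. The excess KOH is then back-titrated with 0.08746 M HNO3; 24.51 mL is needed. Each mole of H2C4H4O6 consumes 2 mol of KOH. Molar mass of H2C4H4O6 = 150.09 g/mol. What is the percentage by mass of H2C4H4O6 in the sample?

82.7%

Total n(KOH) added = 0.5827 x 0.04154 = 0.02421 mol.
n(HNO3) used = 0.08746 x 0.02451 = 0.002144 mol, which equals the excess n(KOH).
So n(KOH) consumed by the sample = 0.02421 - 0.002144 = 0.02206 mol.
n(H2C4H4O6) = 0.02206 / 2 = 0.01103 mol.
mass H2C4H4O6 = 0.01103 x 150.09 = 1.656 g, so %H2C4H4O6 = 1.656/2.0017 x 100 = 82.7%.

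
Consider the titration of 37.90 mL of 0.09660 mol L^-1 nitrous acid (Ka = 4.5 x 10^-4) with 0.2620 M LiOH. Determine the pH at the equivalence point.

n(HNO2) = 0.09660 x 0.03790 = 0.003661 mol; V(LiOH) at equivalence = 0.003661/0.2620 = 0.01397 L.
At equivalence all the acid is converted to NO2-; total volume = 0.03790 + 0.01397 = 0.05187 L, so [NO2-] = 0.003661/0.05187 = 0.07058 M.
Kb = Kw/Ka = 1.0e-14 / 4.5 x 10^-4 = 2.22e-11.
[OH^-] = sqrt(Kb x [NO2-]) = sqrt(2.22e-11 x 0.07058) = 1.25e-6 M.
pOH = 5.90, so pH = 14.00 - 5.90 = 8.10.

8.10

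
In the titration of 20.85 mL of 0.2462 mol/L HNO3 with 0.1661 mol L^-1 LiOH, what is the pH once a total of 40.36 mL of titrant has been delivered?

12.41

n(acid) = 0.2462 x 0.02085 = 0.005133 mol; n(LiOH) added = 0.1661 x 0.04036 = 0.006704 mol.
Base is in excess by 0.006704 - 0.005133 = 0.001571 mol in a total volume of 0.06121 L.
[OH^-] = 0.001571/0.06121 = 0.02566 M, so pOH = 1.59 and pH = 14.00 - 1.59 = 12.41.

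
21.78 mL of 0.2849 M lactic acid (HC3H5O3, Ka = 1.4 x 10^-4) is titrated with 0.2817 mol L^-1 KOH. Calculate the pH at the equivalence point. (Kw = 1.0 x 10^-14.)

n(HC3H5O3) = 0.2849 x 0.02178 = 0.006205 mol; V(KOH) at equivalence = 0.006205/0.2817 = 0.02203 L.
At equivalence all the acid is converted to C3H5O3-; total volume = 0.02178 + 0.02203 = 0.04381 L, so [C3H5O3-] = 0.006205/0.04381 = 0.1416 M.
Kb = Kw/Ka = 1.0e-14 / 1.4 x 10^-4 = 7.14e-11.
[OH^-] = sqrt(Kb x [C3H5O3-]) = sqrt(7.14e-11 x 0.1416) = 3.18e-6 M.
pOH = 5.50, so pH = 14.00 - 5.50 = 8.50.

8.50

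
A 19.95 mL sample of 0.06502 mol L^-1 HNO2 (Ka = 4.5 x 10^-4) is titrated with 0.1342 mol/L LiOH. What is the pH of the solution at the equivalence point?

n(HNO2) = 0.06502 x 0.01995 = 0.001297 mol; V(LiOH) at equivalence = 0.001297/0.1342 = 0.009666 L.
At equivalence all the acid is converted to NO2-; total volume = 0.01995 + 0.009666 = 0.02962 L, so [NO2-] = 0.001297/0.02962 = 0.04380 M.
Kb = Kw/Ka = 1.0e-14 / 4.5 x 10^-4 = 2.22e-11.
[OH^-] = sqrt(Kb x [NO2-]) = sqrt(2.22e-11 x 0.04380) = 9.87e-7 M.
pOH = 6.01, so pH = 14.00 - 6.01 = 7.99.

7.99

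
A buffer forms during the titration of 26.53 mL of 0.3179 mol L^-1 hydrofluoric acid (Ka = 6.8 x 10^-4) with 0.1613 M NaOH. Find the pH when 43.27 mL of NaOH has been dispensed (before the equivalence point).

Initial n(HF) = 0.3179 x 0.02653 = 0.008434 mol.
n(NaOH) added = 0.1613 x 0.04327 = 0.006979 mol, converting that many moles of HF to F-.
Remaining n(HF) = 0.001454 mol; n(F-) = 0.006979 mol.
By Henderson-Hasselbalch, pH = pKa + log([A^-]/[HA]) = 3.17 + log(0.006979/0.001454) = 3.17 + (+0.68) = 3.85.

3.85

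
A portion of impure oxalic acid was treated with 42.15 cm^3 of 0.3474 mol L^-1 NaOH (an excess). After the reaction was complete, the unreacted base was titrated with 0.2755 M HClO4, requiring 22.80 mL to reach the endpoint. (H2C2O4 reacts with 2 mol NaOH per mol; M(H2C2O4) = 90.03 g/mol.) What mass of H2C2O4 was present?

0.376 g

Total n(NaOH) added = 0.3474 x 0.04215 = 0.01464 mol.
n(HClO4) used = 0.2755 x 0.02280 = 0.006281 mol, which equals the excess n(NaOH).
So n(NaOH) consumed by the sample = 0.01464 - 0.006281 = 0.008362 mol.
n(H2C2O4) = 0.008362 / 2 = 0.004181 mol.
mass = 0.004181 mol x 90.03 g/mol = 0.376 g.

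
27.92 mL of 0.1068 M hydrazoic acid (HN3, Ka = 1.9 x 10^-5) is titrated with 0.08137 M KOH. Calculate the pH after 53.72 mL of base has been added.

12.23

n(acid) = 0.1068 x 0.02792 = 0.002982 mol; n(KOH) added = 0.08137 x 0.05372 = 0.004371 mol.
Base is in excess by 0.004371 - 0.002982 = 0.001389 mol in a total volume of 0.08164 L.
[OH^-] = 0.001389/0.08164 = 0.01702 M, so pOH = 1.77 and pH = 14.00 - 1.77 = 12.23.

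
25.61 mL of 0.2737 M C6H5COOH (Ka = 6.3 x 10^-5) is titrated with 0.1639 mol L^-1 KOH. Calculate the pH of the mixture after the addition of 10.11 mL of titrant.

3.69

Initial n(C6H5COOH) = 0.2737 x 0.02561 = 0.007009 mol.
n(KOH) added = 0.1639 x 0.01011 = 0.001657 mol, converting that many moles of C6H5COOH to C6H5COO-.
Remaining n(C6H5COOH) = 0.005352 mol; n(C6H5COO-) = 0.001657 mol.
By Henderson-Hasselbalch, pH = pKa + log([A^-]/[HA]) = 4.20 + log(0.001657/0.005352) = 4.20 + (-0.51) = 3.69.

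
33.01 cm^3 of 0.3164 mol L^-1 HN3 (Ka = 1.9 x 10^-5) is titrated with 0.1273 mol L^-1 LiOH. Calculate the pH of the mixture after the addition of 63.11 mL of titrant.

Initial n(HN3) = 0.3164 x 0.03301 = 0.01044 mol.
n(LiOH) added = 0.1273 x 0.06311 = 0.008034 mol, converting that many moles of HN3 to N3-.
Remaining n(HN3) = 0.002410 mol; n(N3-) = 0.008034 mol.
By Henderson-Hasselbalch, pH = pKa + log([A^-]/[HA]) = 4.72 + log(0.008034/0.002410) = 4.72 + (+0.52) = 5.24.

5.24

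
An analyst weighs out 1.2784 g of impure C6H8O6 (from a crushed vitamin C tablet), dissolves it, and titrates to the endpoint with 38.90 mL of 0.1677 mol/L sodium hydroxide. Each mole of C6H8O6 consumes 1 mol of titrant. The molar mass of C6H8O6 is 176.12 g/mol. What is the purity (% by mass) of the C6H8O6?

89.9%

n(NaOH) = 0.1677 x 0.03890 = 0.006524 mol.
n(C6H8O6) = 0.006524 / 1 = 0.006524 mol.
mass of C6H8O6 = 0.006524 x 176.12 = 1.149 g.
% purity = 1.149 / 1.2784 x 100 = 89.9%.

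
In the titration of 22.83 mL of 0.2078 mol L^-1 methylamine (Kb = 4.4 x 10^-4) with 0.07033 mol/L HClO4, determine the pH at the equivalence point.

5.96

n(CH3NH2) = 0.2078 x 0.02283 = 0.004744 mol; V(HClO4) at equivalence = 0.004744/0.07033 = 0.06745 L.
At equivalence the base is fully converted to CH3NH3+; total volume = 0.09028 L, so [CH3NH3+] = 0.004744/0.09028 = 0.05255 M.
Ka(CH3NH3+) = Kw/Kb = 1.0e-14 / 4.4 x 10^-4 = 2.27e-11.
[H^+] = sqrt(Ka x [CH3NH3+]) = sqrt(2.27e-11 x 0.05255) = 1.09e-6 M.
pH = -log(1.09e-6) = 5.96.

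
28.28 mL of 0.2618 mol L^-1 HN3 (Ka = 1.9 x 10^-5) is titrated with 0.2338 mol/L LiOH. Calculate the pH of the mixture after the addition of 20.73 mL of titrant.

Initial n(HN3) = 0.2618 x 0.02828 = 0.007404 mol.
n(LiOH) added = 0.2338 x 0.02073 = 0.004847 mol, converting that many moles of HN3 to N3-.
Remaining n(HN3) = 0.002557 mol; n(N3-) = 0.004847 mol.
By Henderson-Hasselbalch, pH = pKa + log([A^-]/[HA]) = 4.72 + log(0.004847/0.002557) = 4.72 + (+0.28) = 5.00.

5.00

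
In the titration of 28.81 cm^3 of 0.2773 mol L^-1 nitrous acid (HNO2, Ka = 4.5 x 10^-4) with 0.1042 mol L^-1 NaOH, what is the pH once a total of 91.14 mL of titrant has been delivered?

n(acid) = 0.2773 x 0.02881 = 0.007989 mol; n(NaOH) added = 0.1042 x 0.09114 = 0.009497 mol.
Base is in excess by 0.009497 - 0.007989 = 0.001508 mol in a total volume of 0.1200 L.
[OH^-] = 0.001508/0.1200 = 0.01257 M, so pOH = 1.90 and pH = 14.00 - 1.90 = 12.10.

12.10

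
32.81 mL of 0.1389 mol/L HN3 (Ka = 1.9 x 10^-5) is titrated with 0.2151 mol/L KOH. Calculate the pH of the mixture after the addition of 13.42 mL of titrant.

4.96

Initial n(HN3) = 0.1389 x 0.03281 = 0.004557 mol.
n(KOH) added = 0.2151 x 0.01342 = 0.002887 mol, converting that many moles of HN3 to N3-.
Remaining n(HN3) = 0.001671 mol; n(N3-) = 0.002887 mol.
By Henderson-Hasselbalch, pH = pKa + log([A^-]/[HA]) = 4.72 + log(0.002887/0.001671) = 4.72 + (+0.24) = 4.96.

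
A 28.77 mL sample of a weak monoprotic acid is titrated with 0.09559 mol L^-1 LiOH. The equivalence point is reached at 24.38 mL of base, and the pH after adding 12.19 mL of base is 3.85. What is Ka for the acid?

12.19 mL is half of the equivalence volume, so this is the half-equivalence point where [HA] = [A^-].
At half-equivalence pH = pKa, so pKa = 3.85.
Ka = 10^(-3.85) = 1.4 x 10^-4.

1.4 x 10^-4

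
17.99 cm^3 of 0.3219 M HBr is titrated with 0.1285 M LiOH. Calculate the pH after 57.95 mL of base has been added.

n(acid) = 0.3219 x 0.01799 = 0.005791 mol; n(LiOH) added = 0.1285 x 0.05795 = 0.007447 mol.
Base is in excess by 0.007447 - 0.005791 = 0.001656 mol in a total volume of 0.07594 L.
[OH^-] = 0.001656/0.07594 = 0.02180 M, so pOH = 1.66 and pH = 14.00 - 1.66 = 12.34.

12.34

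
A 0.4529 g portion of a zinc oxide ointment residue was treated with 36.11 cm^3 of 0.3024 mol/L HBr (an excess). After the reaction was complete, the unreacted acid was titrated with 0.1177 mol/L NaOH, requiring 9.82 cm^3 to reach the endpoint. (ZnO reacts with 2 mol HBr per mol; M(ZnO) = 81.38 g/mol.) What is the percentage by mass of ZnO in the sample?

Total n(HBr) added = 0.3024 x 0.03611 = 0.01092 mol.
n(NaOH) used = 0.1177 x 0.009820 = 0.001156 mol, which equals the excess n(HBr).
So n(HBr) consumed by the sample = 0.01092 - 0.001156 = 0.009764 mol.
n(ZnO) = 0.009764 / 2 = 0.004882 mol.
mass ZnO = 0.004882 x 81.38 = 0.3973 g, so %ZnO = 0.3973/0.4529 x 100 = 87.7%.

87.7%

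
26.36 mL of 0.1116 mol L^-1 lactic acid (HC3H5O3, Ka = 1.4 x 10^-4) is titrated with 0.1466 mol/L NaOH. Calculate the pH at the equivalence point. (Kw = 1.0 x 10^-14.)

n(HC3H5O3) = 0.1116 x 0.02636 = 0.002942 mol; V(NaOH) at equivalence = 0.002942/0.1466 = 0.02007 L.
At equivalence all the acid is converted to C3H5O3-; total volume = 0.02636 + 0.02007 = 0.04643 L, so [C3H5O3-] = 0.002942/0.04643 = 0.06336 M.
Kb = Kw/Ka = 1.0e-14 / 1.4 x 10^-4 = 7.14e-11.
[OH^-] = sqrt(Kb x [C3H5O3-]) = sqrt(7.14e-11 x 0.06336) = 2.13e-6 M.
pOH = 5.67, so pH = 14.00 - 5.67 = 8.33.

8.33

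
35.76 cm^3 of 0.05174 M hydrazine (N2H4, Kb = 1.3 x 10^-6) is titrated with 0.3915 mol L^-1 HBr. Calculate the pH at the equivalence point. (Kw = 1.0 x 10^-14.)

n(N2H4) = 0.05174 x 0.03576 = 0.001850 mol; V(HBr) at equivalence = 0.001850/0.3915 = 0.004726 L.
At equivalence the base is fully converted to N2H5+; total volume = 0.04049 L, so [N2H5+] = 0.001850/0.04049 = 0.04570 M.
Ka(N2H5+) = Kw/Kb = 1.0e-14 / 1.3 x 10^-6 = 7.69e-9.
[H^+] = sqrt(Ka x [N2H5+]) = sqrt(7.69e-9 x 0.04570) = 1.87e-5 M.
pH = -log(1.87e-5) = 4.73.

4.73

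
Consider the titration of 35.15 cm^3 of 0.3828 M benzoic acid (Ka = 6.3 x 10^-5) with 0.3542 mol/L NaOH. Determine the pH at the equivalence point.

8.73

n(C6H5COOH) = 0.3828 x 0.03515 = 0.01346 mol; V(NaOH) at equivalence = 0.01346/0.3542 = 0.03799 L.
At equivalence all the acid is converted to C6H5COO-; total volume = 0.03515 + 0.03799 = 0.07314 L, so [C6H5COO-] = 0.01346/0.07314 = 0.1840 M.
Kb = Kw/Ka = 1.0e-14 / 6.3 x 10^-5 = 1.59e-10.
[OH^-] = sqrt(Kb x [C6H5COO-]) = sqrt(1.59e-10 x 0.1840) = 5.40e-6 M.
pOH = 5.27, so pH = 14.00 - 5.27 = 8.73.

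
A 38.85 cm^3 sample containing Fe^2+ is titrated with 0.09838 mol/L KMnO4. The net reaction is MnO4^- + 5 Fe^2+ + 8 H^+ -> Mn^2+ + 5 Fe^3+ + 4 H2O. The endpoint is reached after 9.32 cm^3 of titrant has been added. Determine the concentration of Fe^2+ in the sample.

0.118 M

n(KMnO4) = 0.09838 x 0.009320 = 0.0009169 mol.
From the balanced equation, 1 mol KMnO4 reacts with 5 mol Fe^2+, so n(Fe^2+) = 0.0009169 x 5/1 = 0.004585 mol.
[Fe^2+] = 0.004585 / 0.03885 L = 0.118 M.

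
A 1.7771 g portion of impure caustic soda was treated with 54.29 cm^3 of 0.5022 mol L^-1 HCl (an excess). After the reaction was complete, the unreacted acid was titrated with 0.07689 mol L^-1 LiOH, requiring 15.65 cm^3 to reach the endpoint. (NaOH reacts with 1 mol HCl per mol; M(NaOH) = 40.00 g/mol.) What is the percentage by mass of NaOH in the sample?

58.7%

Total n(HCl) added = 0.5022 x 0.05429 = 0.02726 mol.
n(LiOH) used = 0.07689 x 0.01565 = 0.001203 mol, which equals the excess n(HCl).
So n(HCl) consumed by the sample = 0.02726 - 0.001203 = 0.02606 mol.
n(NaOH) = 0.02606 / 1 = 0.02606 mol.
mass NaOH = 0.02606 x 40.00 = 1.042 g, so %NaOH = 1.042/1.7771 x 100 = 58.7%.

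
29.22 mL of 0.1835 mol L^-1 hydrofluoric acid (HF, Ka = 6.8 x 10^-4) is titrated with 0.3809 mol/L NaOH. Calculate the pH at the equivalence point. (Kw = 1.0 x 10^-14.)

8.13

n(HF) = 0.1835 x 0.02922 = 0.005362 mol; V(NaOH) at equivalence = 0.005362/0.3809 = 0.01408 L.
At equivalence all the acid is converted to F-; total volume = 0.02922 + 0.01408 = 0.04330 L, so [F-] = 0.005362/0.04330 = 0.1238 M.
Kb = Kw/Ka = 1.0e-14 / 6.8 x 10^-4 = 1.47e-11.
[OH^-] = sqrt(Kb x [F-]) = sqrt(1.47e-11 x 0.1238) = 1.35e-6 M.
pOH = 5.87, so pH = 14.00 - 5.87 = 8.13.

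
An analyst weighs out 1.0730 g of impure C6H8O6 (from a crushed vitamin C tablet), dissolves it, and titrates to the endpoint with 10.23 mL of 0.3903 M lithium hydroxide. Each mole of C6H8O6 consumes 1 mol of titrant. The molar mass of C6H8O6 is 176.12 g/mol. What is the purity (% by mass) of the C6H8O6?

65.5%

n(LiOH) = 0.3903 x 0.01023 = 0.003993 mol.
n(C6H8O6) = 0.003993 / 1 = 0.003993 mol.
mass of C6H8O6 = 0.003993 x 176.12 = 0.7032 g.
% purity = 0.7032 / 1.0730 x 100 = 65.5%.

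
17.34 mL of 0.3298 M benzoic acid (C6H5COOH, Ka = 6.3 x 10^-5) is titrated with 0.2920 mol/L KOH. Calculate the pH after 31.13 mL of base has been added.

12.84

n(acid) = 0.3298 x 0.01734 = 0.005719 mol; n(KOH) added = 0.2920 x 0.03113 = 0.009090 mol.
Base is in excess by 0.009090 - 0.005719 = 0.003371 mol in a total volume of 0.04847 L.
[OH^-] = 0.003371/0.04847 = 0.06955 M, so pOH = 1.16 and pH = 14.00 - 1.16 = 12.84.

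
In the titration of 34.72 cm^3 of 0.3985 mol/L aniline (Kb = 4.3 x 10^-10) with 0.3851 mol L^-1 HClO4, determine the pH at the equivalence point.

n(C6H5NH2) = 0.3985 x 0.03472 = 0.01384 mol; V(HClO4) at equivalence = 0.01384/0.3851 = 0.03593 L.
At equivalence the base is fully converted to C6H5NH3+; total volume = 0.07065 L, so [C6H5NH3+] = 0.01384/0.07065 = 0.1958 M.
Ka(C6H5NH3+) = Kw/Kb = 1.0e-14 / 4.3 x 10^-10 = 2.33e-5.
[H^+] = sqrt(Ka x [C6H5NH3+]) = sqrt(2.33e-5 x 0.1958) = 0.00213 M.
pH = -log(0.00213) = 2.67.

2.67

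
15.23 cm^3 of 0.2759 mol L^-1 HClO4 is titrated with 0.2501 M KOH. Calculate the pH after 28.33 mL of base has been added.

12.82

n(acid) = 0.2759 x 0.01523 = 0.004202 mol; n(KOH) added = 0.2501 x 0.02833 = 0.007085 mol.
Base is in excess by 0.007085 - 0.004202 = 0.002883 mol in a total volume of 0.04356 L.
[OH^-] = 0.002883/0.04356 = 0.06619 M, so pOH = 1.18 and pH = 14.00 - 1.18 = 12.82.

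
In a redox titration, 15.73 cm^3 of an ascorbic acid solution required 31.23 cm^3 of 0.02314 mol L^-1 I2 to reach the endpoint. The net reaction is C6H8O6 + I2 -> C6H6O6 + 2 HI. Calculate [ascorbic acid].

0.0459 M

n(I2) = 0.02314 x 0.03123 = 0.0007227 mol.
From the balanced equation, 1 mol I2 reacts with 1 mol ascorbic acid, so n(ascorbic acid) = 0.0007227 x 1/1 = 0.0007227 mol.
[ascorbic acid] = 0.0007227 / 0.01573 L = 0.0459 M.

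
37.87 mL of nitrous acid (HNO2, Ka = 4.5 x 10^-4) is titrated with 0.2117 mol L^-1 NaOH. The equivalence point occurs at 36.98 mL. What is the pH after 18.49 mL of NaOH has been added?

3.35

18.49 mL is exactly half the equivalence volume (36.98/2), i.e. the half-equivalence point.
There, n(HA) = n(A^-), so pH = pKa = -log(4.5 x 10^-4) = 3.35.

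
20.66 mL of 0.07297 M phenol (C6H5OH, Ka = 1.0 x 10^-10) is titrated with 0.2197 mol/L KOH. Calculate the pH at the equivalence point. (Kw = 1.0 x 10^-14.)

11.37

n(C6H5OH) = 0.07297 x 0.02066 = 0.001508 mol; V(KOH) at equivalence = 0.001508/0.2197 = 0.006862 L.
At equivalence all the acid is converted to C6H5O-; total volume = 0.02066 + 0.006862 = 0.02752 L, so [C6H5O-] = 0.001508/0.02752 = 0.05478 M.
Kb = Kw/Ka = 1.0e-14 / 1.0 x 10^-10 = 0.000100.
[OH^-] = sqrt(Kb x [C6H5O-]) = sqrt(0.000100 x 0.05478) = 0.00234 M.
pOH = 2.63, so pH = 14.00 - 2.63 = 11.37.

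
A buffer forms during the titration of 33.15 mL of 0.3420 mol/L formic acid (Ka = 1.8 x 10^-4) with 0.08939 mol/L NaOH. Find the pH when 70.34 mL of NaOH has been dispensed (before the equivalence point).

Initial n(HCOOH) = 0.3420 x 0.03315 = 0.01134 mol.
n(NaOH) added = 0.08939 x 0.07034 = 0.006288 mol, converting that many moles of HCOOH to HCOO-.
Remaining n(HCOOH) = 0.005050 mol; n(HCOO-) = 0.006288 mol.
By Henderson-Hasselbalch, pH = pKa + log([A^-]/[HA]) = 3.74 + log(0.006288/0.005050) = 3.74 + (+0.10) = 3.84.

3.84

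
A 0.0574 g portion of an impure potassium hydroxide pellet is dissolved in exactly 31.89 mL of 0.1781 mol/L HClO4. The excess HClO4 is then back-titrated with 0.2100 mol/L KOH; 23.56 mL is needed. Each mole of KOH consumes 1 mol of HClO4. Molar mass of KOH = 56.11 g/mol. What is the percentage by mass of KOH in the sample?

71.6%

Total n(HClO4) added = 0.1781 x 0.03189 = 0.005680 mol.
n(KOH) used = 0.2100 x 0.02356 = 0.004948 mol, which equals the excess n(HClO4).
So n(HClO4) consumed by the sample = 0.005680 - 0.004948 = 0.0007320 mol.
n(KOH) = 0.0007320 / 1 = 0.0007320 mol.
mass KOH = 0.0007320 x 56.11 = 0.04107 g, so %KOH = 0.04107/0.0574 x 100 = 71.6%.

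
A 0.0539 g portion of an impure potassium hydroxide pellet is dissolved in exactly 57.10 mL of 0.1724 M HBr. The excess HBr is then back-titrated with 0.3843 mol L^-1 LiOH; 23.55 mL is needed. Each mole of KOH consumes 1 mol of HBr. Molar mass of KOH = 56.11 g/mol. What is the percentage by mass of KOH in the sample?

82.6%

Total n(HBr) added = 0.1724 x 0.05710 = 0.009844 mol.
n(LiOH) used = 0.3843 x 0.02355 = 0.009050 mol, which equals the excess n(HBr).
So n(HBr) consumed by the sample = 0.009844 - 0.009050 = 0.0007938 mol.
n(KOH) = 0.0007938 / 1 = 0.0007938 mol.
mass KOH = 0.0007938 x 56.11 = 0.04454 g, so %KOH = 0.04454/0.0539 x 100 = 82.6%.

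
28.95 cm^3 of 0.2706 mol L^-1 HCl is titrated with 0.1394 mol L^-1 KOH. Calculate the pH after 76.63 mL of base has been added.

12.43

n(acid) = 0.2706 x 0.02895 = 0.007834 mol; n(KOH) added = 0.1394 x 0.07663 = 0.01068 mol.
Base is in excess by 0.01068 - 0.007834 = 0.002848 mol in a total volume of 0.1056 L.
[OH^-] = 0.002848/0.1056 = 0.02698 M, so pOH = 1.57 and pH = 14.00 - 1.57 = 12.43.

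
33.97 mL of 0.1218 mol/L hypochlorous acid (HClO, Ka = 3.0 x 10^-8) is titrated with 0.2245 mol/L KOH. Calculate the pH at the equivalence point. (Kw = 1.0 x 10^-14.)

n(HClO) = 0.1218 x 0.03397 = 0.004138 mol; V(KOH) at equivalence = 0.004138/0.2245 = 0.01843 L.
At equivalence all the acid is converted to ClO-; total volume = 0.03397 + 0.01843 = 0.05240 L, so [ClO-] = 0.004138/0.05240 = 0.07896 M.
Kb = Kw/Ka = 1.0e-14 / 3.0 x 10^-8 = 3.33e-7.
[OH^-] = sqrt(Kb x [ClO-]) = sqrt(3.33e-7 x 0.07896) = 0.000162 M.
pOH = 3.79, so pH = 14.00 - 3.79 = 10.21.

10.21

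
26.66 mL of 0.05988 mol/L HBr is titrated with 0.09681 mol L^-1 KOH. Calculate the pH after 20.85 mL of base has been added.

n(acid) = 0.05988 x 0.02666 = 0.001596 mol; n(KOH) added = 0.09681 x 0.02085 = 0.002018 mol.
Base is in excess by 0.002018 - 0.001596 = 0.0004221 mol in a total volume of 0.04751 L.
[OH^-] = 0.0004221/0.04751 = 0.008884 M, so pOH = 2.05 and pH = 14.00 - 2.05 = 11.95.

11.95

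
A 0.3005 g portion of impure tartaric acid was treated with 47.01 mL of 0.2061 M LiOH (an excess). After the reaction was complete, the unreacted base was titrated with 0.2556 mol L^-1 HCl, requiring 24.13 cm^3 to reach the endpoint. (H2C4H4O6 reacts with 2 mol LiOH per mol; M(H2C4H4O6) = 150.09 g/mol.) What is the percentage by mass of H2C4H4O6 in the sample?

87.9%

Total n(LiOH) added = 0.2061 x 0.04701 = 0.009689 mol.
n(HCl) used = 0.2556 x 0.02413 = 0.006168 mol, which equals the excess n(LiOH).
So n(LiOH) consumed by the sample = 0.009689 - 0.006168 = 0.003521 mol.
n(H2C4H4O6) = 0.003521 / 2 = 0.001761 mol.
mass H2C4H4O6 = 0.001761 x 150.09 = 0.2642 g, so %H2C4H4O6 = 0.2642/0.3005 x 100 = 87.9%.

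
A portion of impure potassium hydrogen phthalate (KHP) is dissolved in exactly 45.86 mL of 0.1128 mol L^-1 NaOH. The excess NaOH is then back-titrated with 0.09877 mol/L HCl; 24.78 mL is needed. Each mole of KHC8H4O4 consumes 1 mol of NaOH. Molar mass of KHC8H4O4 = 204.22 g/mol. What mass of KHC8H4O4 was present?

Total n(NaOH) added = 0.1128 x 0.04586 = 0.005173 mol.
n(HCl) used = 0.09877 x 0.02478 = 0.002448 mol, which equals the excess n(NaOH).
So n(NaOH) consumed by the sample = 0.005173 - 0.002448 = 0.002725 mol.
n(KHC8H4O4) = 0.002725 / 1 = 0.002725 mol.
mass = 0.002725 mol x 204.22 g/mol = 0.557 g.

0.557 g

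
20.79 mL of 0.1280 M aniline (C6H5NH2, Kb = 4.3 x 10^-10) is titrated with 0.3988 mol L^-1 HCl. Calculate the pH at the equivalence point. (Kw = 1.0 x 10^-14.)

2.82

n(C6H5NH2) = 0.1280 x 0.02079 = 0.002661 mol; V(HCl) at equivalence = 0.002661/0.3988 = 0.006673 L.
At equivalence the base is fully converted to C6H5NH3+; total volume = 0.02746 L, so [C6H5NH3+] = 0.002661/0.02746 = 0.09690 M.
Ka(C6H5NH3+) = Kw/Kb = 1.0e-14 / 4.3 x 10^-10 = 2.33e-5.
[H^+] = sqrt(Ka x [C6H5NH3+]) = sqrt(2.33e-5 x 0.09690) = 0.00150 M.
pH = -log(0.00150) = 2.82.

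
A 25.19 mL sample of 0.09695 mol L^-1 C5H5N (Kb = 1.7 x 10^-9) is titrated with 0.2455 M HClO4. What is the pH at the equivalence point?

n(C5H5N) = 0.09695 x 0.02519 = 0.002442 mol; V(HClO4) at equivalence = 0.002442/0.2455 = 0.009948 L.
At equivalence the base is fully converted to C5H5NH+; total volume = 0.03514 L, so [C5H5NH+] = 0.002442/0.03514 = 0.06950 M.
Ka(C5H5NH+) = Kw/Kb = 1.0e-14 / 1.7 x 10^-9 = 5.88e-6.
[H^+] = sqrt(Ka x [C5H5NH+]) = sqrt(5.88e-6 x 0.06950) = 0.000639 M.
pH = -log(0.000639) = 3.19.

3.19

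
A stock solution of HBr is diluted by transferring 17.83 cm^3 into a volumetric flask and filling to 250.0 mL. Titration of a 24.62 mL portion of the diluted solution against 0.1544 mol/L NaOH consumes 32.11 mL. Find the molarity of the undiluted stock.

2.82 M

n(NaOH) = 0.1544 x 0.03211 = 0.004958 mol.
n(HBr) in the aliquot = 0.004958 mol.
[diluted HBr] = 0.004958 / 0.02462 = 0.2014 M.
Dilution factor = 250.0/17.83 = 14.02, so [stock] = 0.2014 x 14.02 = 2.82 M.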